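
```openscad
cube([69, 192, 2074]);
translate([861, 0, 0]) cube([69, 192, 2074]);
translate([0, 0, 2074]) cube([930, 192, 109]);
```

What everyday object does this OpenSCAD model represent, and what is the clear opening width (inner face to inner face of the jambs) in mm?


A door frame. The clear opening width is 792 mm.

Two 2074 mm tall posts with a header on top — a door frame. The left jamb is 69 mm wide at x = 0; the right jamb starts at x = 861. The clear opening is 861 − 69 = 792 mm.


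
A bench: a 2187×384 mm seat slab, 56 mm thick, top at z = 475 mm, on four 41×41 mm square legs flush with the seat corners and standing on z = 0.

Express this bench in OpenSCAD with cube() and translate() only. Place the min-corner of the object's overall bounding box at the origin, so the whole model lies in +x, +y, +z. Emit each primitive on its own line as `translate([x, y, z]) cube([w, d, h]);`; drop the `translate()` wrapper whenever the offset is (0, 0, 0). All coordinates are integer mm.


// leg_h = 475 − 56 = 419
translate([0, 0, 419]) cube([2187, 384, 56]);
cube([41, 41, 419]);
translate([0, 343, 0]) cube([41, 41, 419]);
translate([2146, 0, 0]) cube([41, 41, 419]);
translate([2146, 343, 0]) cube([41, 41, 419]);


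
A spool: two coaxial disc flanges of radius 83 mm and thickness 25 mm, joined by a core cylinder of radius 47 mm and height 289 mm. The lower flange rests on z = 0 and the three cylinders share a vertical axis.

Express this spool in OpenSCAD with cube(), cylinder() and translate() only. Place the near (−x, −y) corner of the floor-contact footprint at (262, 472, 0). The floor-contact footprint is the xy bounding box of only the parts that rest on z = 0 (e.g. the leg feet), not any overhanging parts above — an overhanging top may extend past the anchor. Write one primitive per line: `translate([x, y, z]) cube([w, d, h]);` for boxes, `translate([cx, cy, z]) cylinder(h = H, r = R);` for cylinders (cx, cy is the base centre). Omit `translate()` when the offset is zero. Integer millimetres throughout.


translate([345, 555, 0]) cylinder(h = 25, r = 83);
translate([345, 555, 25]) cylinder(h = 289, r = 47);
translate([345, 555, 314]) cylinder(h = 25, r = 83);


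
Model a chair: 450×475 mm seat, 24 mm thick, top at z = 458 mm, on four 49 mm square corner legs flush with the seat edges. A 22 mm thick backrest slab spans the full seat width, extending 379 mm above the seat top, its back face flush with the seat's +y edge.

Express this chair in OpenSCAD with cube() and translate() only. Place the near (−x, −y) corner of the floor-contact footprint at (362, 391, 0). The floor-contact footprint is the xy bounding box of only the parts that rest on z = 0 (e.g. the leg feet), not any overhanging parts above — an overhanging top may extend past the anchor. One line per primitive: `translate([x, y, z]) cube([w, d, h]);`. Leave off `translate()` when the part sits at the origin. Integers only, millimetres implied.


translate([362, 391, 434]) cube([450, 475, 24]);
translate([362, 391, 0]) cube([49, 49, 434]);
translate([763, 391, 0]) cube([49, 49, 434]);
translate([362, 817, 0]) cube([49, 49, 434]);
translate([763, 817, 0]) cube([49, 49, 434]);
translate([362, 844, 458]) cube([450, 22, 379]);


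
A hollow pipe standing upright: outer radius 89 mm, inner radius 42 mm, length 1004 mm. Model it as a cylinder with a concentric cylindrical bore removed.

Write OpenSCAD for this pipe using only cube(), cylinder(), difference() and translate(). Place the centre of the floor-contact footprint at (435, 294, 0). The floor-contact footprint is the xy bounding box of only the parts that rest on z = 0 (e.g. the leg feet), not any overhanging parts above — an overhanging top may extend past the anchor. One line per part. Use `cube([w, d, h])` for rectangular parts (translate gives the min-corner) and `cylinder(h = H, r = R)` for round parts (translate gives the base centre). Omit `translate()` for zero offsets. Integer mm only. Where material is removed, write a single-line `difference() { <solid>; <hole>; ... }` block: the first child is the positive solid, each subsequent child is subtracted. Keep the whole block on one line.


difference() { translate([435, 294, 0]) cylinder(h = 1004, r = 89); translate([435, 294, 0]) cylinder(h = 1004, r = 42); }


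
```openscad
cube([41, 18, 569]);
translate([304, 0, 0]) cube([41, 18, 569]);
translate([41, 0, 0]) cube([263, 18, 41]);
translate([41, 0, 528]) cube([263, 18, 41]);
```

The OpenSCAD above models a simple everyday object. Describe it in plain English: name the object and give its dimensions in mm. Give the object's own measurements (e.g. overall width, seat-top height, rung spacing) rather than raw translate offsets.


A rectangular picture frame lying in the x–z plane (depth along y). The opening is 263 mm wide (x) by 487 mm tall (z), surrounded by a border 41 mm wide on all four sides. The frame is 18 mm deep and is made of two full-height vertical stiles with two horizontal rails fitted between them.


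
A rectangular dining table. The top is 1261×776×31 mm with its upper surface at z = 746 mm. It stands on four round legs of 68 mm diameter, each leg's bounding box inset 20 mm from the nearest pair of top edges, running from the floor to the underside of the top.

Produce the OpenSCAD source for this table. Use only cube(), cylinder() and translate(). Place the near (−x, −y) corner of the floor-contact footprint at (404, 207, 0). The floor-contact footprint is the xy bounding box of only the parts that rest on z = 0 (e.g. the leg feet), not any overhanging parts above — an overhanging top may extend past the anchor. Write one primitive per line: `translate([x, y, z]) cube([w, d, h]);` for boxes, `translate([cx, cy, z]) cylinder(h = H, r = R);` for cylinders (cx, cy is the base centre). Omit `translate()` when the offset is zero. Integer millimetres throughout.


translate([384, 187, 715]) cube([1261, 776, 31]);
translate([438, 241, 0]) cylinder(h = 715, r = 34);
translate([1591, 241, 0]) cylinder(h = 715, r = 34);
translate([438, 909, 0]) cylinder(h = 715, r = 34);
translate([1591, 909, 0]) cylinder(h = 715, r = 34);


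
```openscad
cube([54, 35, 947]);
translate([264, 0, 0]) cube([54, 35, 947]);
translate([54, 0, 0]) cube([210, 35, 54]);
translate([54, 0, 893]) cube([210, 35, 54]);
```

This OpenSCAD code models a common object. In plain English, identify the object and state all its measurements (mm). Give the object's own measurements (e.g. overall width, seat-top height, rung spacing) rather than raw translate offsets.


A rectangular picture frame lying in the x–z plane (depth along y). The opening is 210 mm wide (x) by 839 mm tall (z), surrounded by a border 54 mm wide on all four sides. The frame is 35 mm deep and is made of two full-height vertical stiles with two horizontal rails fitted between them.


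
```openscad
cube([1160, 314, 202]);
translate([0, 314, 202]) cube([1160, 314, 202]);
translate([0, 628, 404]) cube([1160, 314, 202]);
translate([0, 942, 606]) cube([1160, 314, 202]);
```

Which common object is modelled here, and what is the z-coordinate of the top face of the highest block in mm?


A staircase. The total rise is 808 mm.

4 identical blocks, each offset up and back from the previous — a staircase. Each step is 202 mm tall and there are 4 of them, so the total rise is 4 × 202 = 808 mm.


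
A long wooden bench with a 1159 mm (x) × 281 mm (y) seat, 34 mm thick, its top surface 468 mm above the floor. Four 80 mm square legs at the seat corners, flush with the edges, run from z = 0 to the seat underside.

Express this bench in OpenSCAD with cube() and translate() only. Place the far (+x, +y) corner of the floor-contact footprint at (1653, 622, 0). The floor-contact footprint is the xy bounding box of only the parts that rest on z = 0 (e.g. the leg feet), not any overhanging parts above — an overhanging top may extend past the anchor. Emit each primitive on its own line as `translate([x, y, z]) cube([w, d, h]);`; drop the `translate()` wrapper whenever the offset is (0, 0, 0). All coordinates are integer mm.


// leg_h = 468 − 34 = 434
translate([494, 341, 434]) cube([1159, 281, 34]);
translate([494, 341, 0]) cube([80, 80, 434]);
translate([494, 542, 0]) cube([80, 80, 434]);
translate([1573, 341, 0]) cube([80, 80, 434]);
translate([1573, 542, 0]) cube([80, 80, 434]);


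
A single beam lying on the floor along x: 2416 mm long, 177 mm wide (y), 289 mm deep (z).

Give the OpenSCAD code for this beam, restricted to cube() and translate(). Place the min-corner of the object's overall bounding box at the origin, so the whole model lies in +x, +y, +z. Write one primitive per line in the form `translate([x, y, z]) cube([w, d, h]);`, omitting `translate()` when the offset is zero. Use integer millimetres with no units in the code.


cube([2416, 177, 289]);


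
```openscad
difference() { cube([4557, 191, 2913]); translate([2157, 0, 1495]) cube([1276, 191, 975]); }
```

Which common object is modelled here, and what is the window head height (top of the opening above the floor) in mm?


A wall with a window opening. The window head height is 2470 mm.

A wall with a rectangular opening subtracted — a window. Sill at z = 1495, opening 975 mm tall, so the head is at 1495 + 975 = 2470 mm.


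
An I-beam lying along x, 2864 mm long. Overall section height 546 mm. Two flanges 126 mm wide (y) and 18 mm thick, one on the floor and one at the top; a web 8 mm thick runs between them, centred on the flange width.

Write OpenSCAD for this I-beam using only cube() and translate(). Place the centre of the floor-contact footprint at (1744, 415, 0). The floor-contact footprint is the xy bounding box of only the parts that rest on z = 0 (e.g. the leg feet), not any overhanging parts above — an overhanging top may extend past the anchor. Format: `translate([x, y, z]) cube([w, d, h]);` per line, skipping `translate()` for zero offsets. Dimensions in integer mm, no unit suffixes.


translate([312, 352, 0]) cube([2864, 126, 18]);
translate([312, 411, 18]) cube([2864, 8, 510]);
translate([312, 352, 528]) cube([2864, 126, 18]);


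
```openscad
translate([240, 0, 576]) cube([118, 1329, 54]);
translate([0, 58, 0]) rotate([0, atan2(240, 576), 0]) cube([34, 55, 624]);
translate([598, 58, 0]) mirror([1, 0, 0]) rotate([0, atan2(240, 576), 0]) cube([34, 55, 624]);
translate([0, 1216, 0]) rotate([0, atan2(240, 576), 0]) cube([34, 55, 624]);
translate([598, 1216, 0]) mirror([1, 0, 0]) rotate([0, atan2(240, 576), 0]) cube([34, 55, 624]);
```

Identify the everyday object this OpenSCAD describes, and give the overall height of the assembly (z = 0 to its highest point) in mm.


A sawhorse. The overall height is 630 mm.

A beam across two mirrored pairs of raked legs — a sawhorse. The beam's underside is at z = 576 (matching the legs' vertical rise in atan2(240, 576)) and the beam is 54 mm tall, so its top is at 576 + 54 = 630 mm. The raked legs top out at the beam's underside, so that is the highest point.


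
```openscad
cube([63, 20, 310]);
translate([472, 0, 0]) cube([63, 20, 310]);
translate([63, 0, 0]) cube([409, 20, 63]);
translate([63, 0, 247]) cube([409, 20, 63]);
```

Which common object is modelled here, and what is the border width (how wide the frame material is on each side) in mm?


A picture frame. The border width is 63 mm.

Four thin pieces enclosing a rectangular opening — a picture frame. The two full-height stiles are 310 mm tall; the top rail sits at z = 247 and is 63 mm tall, so the border above the opening is 310 − 247 = 63 mm, matching the stile x-width.


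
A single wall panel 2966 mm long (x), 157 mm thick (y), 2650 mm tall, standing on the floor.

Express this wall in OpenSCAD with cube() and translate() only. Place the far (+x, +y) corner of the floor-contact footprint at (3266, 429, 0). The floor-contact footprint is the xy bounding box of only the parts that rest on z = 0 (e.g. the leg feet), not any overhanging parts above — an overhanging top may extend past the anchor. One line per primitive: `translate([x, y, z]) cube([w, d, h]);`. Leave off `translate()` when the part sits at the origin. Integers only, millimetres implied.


translate([300, 272, 0]) cube([2966, 157, 2650]);


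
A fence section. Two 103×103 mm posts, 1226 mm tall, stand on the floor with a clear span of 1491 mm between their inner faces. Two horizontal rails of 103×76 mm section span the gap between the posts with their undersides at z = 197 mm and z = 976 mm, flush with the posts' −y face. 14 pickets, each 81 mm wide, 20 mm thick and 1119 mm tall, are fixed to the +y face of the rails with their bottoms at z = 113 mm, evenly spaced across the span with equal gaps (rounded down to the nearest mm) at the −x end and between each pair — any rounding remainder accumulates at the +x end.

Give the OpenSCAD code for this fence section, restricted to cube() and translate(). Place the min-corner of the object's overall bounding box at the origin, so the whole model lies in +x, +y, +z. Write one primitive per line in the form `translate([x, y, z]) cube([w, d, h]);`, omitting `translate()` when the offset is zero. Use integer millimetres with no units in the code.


cube([103, 103, 1226]);
translate([1594, 0, 0]) cube([103, 103, 1226]);
translate([103, 0, 197]) cube([1491, 103, 76]);
translate([103, 0, 976]) cube([1491, 103, 76]);
translate([126, 103, 113]) cube([81, 20, 1119]);
translate([230, 103, 113]) cube([81, 20, 1119]);
translate([334, 103, 113]) cube([81, 20, 1119]);
translate([438, 103, 113]) cube([81, 20, 1119]);
translate([542, 103, 113]) cube([81, 20, 1119]);
translate([646, 103, 113]) cube([81, 20, 1119]);
translate([750, 103, 113]) cube([81, 20, 1119]);
translate([854, 103, 113]) cube([81, 20, 1119]);
translate([958, 103, 113]) cube([81, 20, 1119]);
translate([1062, 103, 113]) cube([81, 20, 1119]);
translate([1166, 103, 113]) cube([81, 20, 1119]);
translate([1270, 103, 113]) cube([81, 20, 1119]);
translate([1374, 103, 113]) cube([81, 20, 1119]);
translate([1478, 103, 113]) cube([81, 20, 1119]);


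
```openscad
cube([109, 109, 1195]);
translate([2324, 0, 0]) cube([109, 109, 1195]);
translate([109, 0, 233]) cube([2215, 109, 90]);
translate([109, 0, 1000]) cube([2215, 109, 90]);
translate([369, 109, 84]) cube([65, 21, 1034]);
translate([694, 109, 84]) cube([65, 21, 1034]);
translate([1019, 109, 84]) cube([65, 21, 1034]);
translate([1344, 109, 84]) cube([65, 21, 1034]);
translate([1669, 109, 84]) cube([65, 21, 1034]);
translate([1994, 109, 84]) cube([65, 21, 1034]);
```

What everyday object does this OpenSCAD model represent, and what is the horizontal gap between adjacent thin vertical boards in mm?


A fence section. The picket gap is 260 mm.

Two posts, two rails, 6 pickets — a fence section. Span 2215 mm holds 6 pickets of 65 mm with 7 equal gaps: ⌊(2215 − 6·65) / 7⌋ = 260 mm.


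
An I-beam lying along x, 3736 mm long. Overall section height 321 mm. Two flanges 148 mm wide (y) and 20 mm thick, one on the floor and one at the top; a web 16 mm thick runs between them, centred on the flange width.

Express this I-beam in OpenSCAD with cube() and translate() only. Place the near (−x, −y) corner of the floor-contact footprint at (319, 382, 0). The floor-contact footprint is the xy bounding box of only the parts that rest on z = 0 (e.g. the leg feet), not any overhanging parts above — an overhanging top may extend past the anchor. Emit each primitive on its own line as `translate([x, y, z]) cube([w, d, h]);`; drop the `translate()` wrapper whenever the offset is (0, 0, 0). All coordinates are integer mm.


translate([319, 382, 0]) cube([3736, 148, 20]);
translate([319, 448, 20]) cube([3736, 16, 281]);
translate([319, 382, 301]) cube([3736, 148, 20]);


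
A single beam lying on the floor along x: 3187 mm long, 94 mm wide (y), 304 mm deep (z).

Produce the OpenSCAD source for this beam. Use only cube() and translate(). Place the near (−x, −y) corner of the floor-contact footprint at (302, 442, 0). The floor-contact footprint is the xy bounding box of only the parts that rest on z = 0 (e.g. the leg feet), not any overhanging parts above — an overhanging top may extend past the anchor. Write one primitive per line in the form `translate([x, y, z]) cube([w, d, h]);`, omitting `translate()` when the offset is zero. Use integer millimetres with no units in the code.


translate([302, 442, 0]) cube([3187, 94, 304]);


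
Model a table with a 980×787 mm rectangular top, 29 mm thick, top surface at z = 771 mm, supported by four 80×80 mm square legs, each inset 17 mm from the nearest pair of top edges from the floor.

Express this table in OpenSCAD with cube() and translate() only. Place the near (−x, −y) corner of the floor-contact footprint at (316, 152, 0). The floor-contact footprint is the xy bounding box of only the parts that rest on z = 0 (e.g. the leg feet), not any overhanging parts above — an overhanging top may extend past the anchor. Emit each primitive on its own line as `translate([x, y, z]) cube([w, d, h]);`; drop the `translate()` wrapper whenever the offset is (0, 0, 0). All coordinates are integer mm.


translate([299, 135, 742]) cube([980, 787, 29]);
translate([316, 152, 0]) cube([80, 80, 742]);
translate([1182, 152, 0]) cube([80, 80, 742]);
translate([316, 825, 0]) cube([80, 80, 742]);
translate([1182, 825, 0]) cube([80, 80, 742]);


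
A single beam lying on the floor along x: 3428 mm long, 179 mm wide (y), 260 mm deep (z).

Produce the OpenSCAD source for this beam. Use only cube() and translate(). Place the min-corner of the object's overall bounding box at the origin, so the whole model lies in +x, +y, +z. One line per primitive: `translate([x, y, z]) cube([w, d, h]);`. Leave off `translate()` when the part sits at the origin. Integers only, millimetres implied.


cube([3428, 179, 260]);


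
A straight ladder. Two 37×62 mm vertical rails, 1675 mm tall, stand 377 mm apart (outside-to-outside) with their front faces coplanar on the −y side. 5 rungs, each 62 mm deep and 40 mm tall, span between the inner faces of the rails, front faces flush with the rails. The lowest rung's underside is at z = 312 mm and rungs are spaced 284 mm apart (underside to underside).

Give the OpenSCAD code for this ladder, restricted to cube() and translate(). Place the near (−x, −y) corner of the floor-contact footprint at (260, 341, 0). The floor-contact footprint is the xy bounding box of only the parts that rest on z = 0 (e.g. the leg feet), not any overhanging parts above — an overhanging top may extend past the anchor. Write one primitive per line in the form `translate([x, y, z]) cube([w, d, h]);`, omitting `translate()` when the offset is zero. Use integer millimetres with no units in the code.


translate([260, 341, 0]) cube([37, 62, 1675]);
translate([600, 341, 0]) cube([37, 62, 1675]);
translate([297, 341, 312]) cube([303, 62, 40]);
translate([297, 341, 596]) cube([303, 62, 40]);
translate([297, 341, 880]) cube([303, 62, 40]);
translate([297, 341, 1164]) cube([303, 62, 40]);
translate([297, 341, 1448]) cube([303, 62, 40]);


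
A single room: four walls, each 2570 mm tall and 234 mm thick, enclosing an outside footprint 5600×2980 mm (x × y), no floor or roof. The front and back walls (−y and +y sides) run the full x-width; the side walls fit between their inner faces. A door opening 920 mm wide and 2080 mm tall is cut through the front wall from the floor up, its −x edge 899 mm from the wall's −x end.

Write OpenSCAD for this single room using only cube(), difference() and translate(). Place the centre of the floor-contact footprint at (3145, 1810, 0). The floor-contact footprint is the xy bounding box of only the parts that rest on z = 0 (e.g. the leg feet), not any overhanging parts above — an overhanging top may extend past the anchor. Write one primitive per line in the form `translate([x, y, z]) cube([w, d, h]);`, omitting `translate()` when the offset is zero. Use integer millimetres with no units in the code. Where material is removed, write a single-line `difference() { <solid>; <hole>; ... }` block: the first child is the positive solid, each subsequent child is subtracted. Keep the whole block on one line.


difference() { translate([345, 320, 0]) cube([5600, 234, 2570]); translate([1244, 320, 0]) cube([920, 234, 2080]); }
translate([345, 3066, 0]) cube([5600, 234, 2570]);
translate([345, 554, 0]) cube([234, 2512, 2570]);
translate([5711, 554, 0]) cube([234, 2512, 2570]);


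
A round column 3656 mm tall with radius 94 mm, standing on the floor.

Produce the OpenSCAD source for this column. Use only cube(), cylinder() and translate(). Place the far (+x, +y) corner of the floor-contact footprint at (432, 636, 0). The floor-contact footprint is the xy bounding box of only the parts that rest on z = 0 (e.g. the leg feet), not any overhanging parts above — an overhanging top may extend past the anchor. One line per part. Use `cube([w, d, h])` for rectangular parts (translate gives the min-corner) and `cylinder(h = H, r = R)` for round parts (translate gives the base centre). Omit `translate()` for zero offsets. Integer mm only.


translate([338, 542, 0]) cylinder(h = 3656, r = 94);


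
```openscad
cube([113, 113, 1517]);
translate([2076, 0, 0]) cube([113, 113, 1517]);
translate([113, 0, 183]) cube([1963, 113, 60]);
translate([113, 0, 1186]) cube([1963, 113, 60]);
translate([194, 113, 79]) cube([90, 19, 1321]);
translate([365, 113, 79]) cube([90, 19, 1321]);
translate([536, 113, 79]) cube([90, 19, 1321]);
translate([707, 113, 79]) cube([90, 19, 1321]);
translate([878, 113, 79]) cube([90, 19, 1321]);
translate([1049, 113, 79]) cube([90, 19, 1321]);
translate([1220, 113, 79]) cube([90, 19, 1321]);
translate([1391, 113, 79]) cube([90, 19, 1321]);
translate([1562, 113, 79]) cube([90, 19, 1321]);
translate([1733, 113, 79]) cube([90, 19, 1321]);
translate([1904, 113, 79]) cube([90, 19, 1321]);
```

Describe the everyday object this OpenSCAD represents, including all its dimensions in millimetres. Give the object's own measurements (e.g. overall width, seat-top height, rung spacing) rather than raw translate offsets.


A fence section. Two 113×113 mm posts, 1517 mm tall, stand on the floor with a clear span of 1963 mm between their inner faces. Two horizontal rails of 113×60 mm section span the gap between the posts with their undersides at z = 183 mm and z = 1186 mm, flush with the posts' −y face. 11 pickets, each 90 mm wide, 19 mm thick and 1321 mm tall, are fixed to the +y face of the rails with their bottoms at z = 79 mm, spaced across the span with a 81 mm gap after the −x post and between neighbouring pickets, with 82 mm left before the +x post.


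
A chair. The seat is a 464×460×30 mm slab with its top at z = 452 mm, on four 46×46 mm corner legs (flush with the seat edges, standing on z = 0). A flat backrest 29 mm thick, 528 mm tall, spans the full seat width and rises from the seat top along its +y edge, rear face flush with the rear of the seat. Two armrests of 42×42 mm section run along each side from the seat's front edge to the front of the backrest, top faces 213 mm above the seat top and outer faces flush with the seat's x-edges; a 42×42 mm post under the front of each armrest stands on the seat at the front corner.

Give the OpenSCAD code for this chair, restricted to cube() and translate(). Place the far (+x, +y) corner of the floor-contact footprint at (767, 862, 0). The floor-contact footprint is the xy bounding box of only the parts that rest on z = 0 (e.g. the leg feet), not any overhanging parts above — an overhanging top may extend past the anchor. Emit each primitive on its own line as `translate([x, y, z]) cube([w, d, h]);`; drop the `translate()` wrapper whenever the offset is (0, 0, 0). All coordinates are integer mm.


translate([303, 402, 422]) cube([464, 460, 30]);
translate([303, 402, 0]) cube([46, 46, 422]);
translate([721, 402, 0]) cube([46, 46, 422]);
translate([303, 816, 0]) cube([46, 46, 422]);
translate([721, 816, 0]) cube([46, 46, 422]);
translate([303, 833, 452]) cube([464, 29, 528]);
translate([303, 402, 623]) cube([42, 431, 42]);
translate([725, 402, 623]) cube([42, 431, 42]);
translate([303, 402, 452]) cube([42, 42, 171]);
translate([725, 402, 452]) cube([42, 42, 171]);


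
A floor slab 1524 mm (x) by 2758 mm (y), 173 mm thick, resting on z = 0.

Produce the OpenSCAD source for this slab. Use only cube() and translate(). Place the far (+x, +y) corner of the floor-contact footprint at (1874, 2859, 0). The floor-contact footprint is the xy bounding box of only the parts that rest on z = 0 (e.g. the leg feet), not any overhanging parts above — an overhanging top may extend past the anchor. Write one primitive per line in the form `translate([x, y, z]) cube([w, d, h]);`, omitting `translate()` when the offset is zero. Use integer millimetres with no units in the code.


translate([350, 101, 0]) cube([1524, 2758, 173]);


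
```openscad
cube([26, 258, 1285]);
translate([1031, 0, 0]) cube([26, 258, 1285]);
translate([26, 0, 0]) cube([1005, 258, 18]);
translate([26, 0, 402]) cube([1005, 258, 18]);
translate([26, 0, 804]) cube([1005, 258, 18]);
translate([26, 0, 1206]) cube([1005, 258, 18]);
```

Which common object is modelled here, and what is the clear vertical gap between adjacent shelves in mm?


A bookshelf. The clear shelf gap is 384 mm.

Two tall side panels with 4 horizontal boards between them — a bookshelf. The first two shelf undersides are at z = 0 and z = 402; with shelf thickness 18, the clear gap is 402 − 0 − 18 = 384 mm.


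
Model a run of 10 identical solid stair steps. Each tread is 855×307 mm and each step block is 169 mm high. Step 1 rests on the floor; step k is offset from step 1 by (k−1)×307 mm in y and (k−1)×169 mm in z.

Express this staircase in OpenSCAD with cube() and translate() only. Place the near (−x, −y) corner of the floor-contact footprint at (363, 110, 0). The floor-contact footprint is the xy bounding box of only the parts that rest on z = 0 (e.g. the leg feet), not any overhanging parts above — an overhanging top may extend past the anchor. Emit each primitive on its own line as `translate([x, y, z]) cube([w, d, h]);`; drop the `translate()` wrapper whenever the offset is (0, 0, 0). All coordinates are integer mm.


translate([363, 110, 0]) cube([855, 307, 169]);
translate([363, 417, 169]) cube([855, 307, 169]);
translate([363, 724, 338]) cube([855, 307, 169]);
translate([363, 1031, 507]) cube([855, 307, 169]);
translate([363, 1338, 676]) cube([855, 307, 169]);
translate([363, 1645, 845]) cube([855, 307, 169]);
translate([363, 1952, 1014]) cube([855, 307, 169]);
translate([363, 2259, 1183]) cube([855, 307, 169]);
translate([363, 2566, 1352]) cube([855, 307, 169]);
translate([363, 2873, 1521]) cube([855, 307, 169]);


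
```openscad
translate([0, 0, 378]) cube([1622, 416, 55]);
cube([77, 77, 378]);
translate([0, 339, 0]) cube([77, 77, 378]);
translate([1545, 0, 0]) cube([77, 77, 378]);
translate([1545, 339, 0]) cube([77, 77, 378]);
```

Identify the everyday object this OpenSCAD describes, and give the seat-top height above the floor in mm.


A bench. The seat-top height is 433 mm.

A long slab on four corner posts — a bench. The slab sits at z = 378 with thickness 55, so the top is 378 + 55 = 433 mm.


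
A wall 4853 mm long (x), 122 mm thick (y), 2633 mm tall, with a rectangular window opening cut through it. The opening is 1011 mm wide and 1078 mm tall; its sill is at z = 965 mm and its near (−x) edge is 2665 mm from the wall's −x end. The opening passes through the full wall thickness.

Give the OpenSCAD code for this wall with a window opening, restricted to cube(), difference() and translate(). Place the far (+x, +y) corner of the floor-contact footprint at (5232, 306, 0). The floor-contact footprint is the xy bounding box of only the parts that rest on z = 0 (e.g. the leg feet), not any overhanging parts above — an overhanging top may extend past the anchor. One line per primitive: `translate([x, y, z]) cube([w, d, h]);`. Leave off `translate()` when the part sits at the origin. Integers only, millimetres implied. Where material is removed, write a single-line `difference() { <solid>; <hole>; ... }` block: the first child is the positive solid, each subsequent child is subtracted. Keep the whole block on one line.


difference() { translate([379, 184, 0]) cube([4853, 122, 2633]); translate([3044, 184, 965]) cube([1011, 122, 1078]); }


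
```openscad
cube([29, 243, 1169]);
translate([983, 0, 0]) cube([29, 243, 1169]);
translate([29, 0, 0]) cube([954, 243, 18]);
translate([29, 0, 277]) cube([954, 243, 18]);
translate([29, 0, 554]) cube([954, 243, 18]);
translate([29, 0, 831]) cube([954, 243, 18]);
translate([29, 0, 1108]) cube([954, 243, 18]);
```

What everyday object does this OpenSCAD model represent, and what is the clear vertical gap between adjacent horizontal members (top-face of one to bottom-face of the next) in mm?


A bookshelf. The clear shelf gap is 259 mm.

Two tall side panels with 5 horizontal boards between them — a bookshelf. The first two shelf undersides are at z = 0 and z = 277; with shelf thickness 18, the clear gap is 277 − 0 − 18 = 259 mm.


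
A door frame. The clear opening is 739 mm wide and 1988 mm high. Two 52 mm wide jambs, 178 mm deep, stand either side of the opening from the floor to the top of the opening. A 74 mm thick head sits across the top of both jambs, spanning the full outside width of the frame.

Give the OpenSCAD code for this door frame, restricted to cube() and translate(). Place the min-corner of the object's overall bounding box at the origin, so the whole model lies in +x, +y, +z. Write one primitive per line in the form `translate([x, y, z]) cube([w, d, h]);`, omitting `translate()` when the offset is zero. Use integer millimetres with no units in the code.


cube([52, 178, 1988]);
translate([791, 0, 0]) cube([52, 178, 1988]);
translate([0, 0, 1988]) cube([843, 178, 74]);


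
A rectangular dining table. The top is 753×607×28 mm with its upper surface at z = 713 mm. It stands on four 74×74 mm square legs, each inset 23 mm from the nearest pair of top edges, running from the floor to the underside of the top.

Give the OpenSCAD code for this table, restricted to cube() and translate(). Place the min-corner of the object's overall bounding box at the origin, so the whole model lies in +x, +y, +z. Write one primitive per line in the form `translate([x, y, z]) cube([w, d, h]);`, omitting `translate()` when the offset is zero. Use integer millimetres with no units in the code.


translate([0, 0, 685]) cube([753, 607, 28]);
translate([23, 23, 0]) cube([74, 74, 685]);
translate([656, 23, 0]) cube([74, 74, 685]);
translate([23, 510, 0]) cube([74, 74, 685]);
translate([656, 510, 0]) cube([74, 74, 685]);


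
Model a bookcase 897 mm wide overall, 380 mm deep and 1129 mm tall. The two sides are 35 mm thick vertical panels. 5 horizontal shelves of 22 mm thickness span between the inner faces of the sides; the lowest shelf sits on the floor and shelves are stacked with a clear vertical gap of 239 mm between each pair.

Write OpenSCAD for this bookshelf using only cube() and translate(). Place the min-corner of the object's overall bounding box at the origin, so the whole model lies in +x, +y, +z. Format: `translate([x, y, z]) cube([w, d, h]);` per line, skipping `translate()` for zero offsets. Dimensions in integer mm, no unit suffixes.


cube([35, 380, 1129]);
translate([862, 0, 0]) cube([35, 380, 1129]);
translate([35, 0, 0]) cube([827, 380, 22]);
translate([35, 0, 261]) cube([827, 380, 22]);
translate([35, 0, 522]) cube([827, 380, 22]);
translate([35, 0, 783]) cube([827, 380, 22]);
translate([35, 0, 1044]) cube([827, 380, 22]);


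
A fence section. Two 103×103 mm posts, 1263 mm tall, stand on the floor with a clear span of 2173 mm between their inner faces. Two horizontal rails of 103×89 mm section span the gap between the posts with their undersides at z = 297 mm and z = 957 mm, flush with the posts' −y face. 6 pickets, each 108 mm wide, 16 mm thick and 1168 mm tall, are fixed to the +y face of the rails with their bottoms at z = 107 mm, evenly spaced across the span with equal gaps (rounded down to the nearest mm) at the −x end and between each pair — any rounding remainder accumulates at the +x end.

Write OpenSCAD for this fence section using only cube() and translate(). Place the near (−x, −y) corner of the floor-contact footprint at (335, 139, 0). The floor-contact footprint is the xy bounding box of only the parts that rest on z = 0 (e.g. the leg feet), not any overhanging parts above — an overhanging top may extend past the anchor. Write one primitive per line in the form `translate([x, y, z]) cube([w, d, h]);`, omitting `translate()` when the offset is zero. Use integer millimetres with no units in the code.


translate([335, 139, 0]) cube([103, 103, 1263]);
translate([2611, 139, 0]) cube([103, 103, 1263]);
translate([438, 139, 297]) cube([2173, 103, 89]);
translate([438, 139, 957]) cube([2173, 103, 89]);
translate([655, 242, 107]) cube([108, 16, 1168]);
translate([980, 242, 107]) cube([108, 16, 1168]);
translate([1305, 242, 107]) cube([108, 16, 1168]);
translate([1630, 242, 107]) cube([108, 16, 1168]);
translate([1955, 242, 107]) cube([108, 16, 1168]);
translate([2280, 242, 107]) cube([108, 16, 1168]);


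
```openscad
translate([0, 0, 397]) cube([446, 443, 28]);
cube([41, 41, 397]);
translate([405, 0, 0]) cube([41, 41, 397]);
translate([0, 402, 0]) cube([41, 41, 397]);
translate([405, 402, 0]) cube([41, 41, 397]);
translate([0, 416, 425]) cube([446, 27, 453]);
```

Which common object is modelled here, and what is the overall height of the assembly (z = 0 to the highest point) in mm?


A chair. The overall height is 878 mm.

A slab on four corner posts with a tall panel at the back — a chair. The seat slab sits at z = 397 with thickness 28, and the 453 mm backrest starts at the seat top, so the overall height is 397 + 28 + 453 = 878 mm.


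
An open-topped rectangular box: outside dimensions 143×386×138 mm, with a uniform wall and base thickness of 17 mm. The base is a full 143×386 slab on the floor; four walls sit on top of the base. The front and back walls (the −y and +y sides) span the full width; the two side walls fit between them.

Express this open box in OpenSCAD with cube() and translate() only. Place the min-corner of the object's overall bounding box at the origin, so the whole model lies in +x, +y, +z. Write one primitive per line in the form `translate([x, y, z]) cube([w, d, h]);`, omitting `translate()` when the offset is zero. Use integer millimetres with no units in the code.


cube([143, 386, 17]);
translate([0, 0, 17]) cube([143, 17, 121]);
translate([0, 369, 17]) cube([143, 17, 121]);
translate([0, 17, 17]) cube([17, 352, 121]);
translate([126, 17, 17]) cube([17, 352, 121]);


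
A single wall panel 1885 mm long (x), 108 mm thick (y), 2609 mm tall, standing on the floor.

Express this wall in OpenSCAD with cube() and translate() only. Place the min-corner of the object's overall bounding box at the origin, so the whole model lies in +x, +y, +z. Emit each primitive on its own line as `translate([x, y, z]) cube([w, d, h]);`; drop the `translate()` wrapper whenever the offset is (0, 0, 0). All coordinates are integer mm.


cube([1885, 108, 2609]);


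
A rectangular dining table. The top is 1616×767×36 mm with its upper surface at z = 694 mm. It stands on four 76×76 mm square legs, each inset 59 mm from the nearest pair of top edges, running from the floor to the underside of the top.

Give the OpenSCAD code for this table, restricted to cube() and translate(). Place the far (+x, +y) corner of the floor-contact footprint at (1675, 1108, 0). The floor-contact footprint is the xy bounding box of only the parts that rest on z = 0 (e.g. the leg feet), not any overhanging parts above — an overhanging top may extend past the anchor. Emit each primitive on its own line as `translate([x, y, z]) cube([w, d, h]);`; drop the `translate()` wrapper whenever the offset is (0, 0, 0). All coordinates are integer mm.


translate([118, 400, 658]) cube([1616, 767, 36]);
translate([177, 459, 0]) cube([76, 76, 658]);
translate([1599, 459, 0]) cube([76, 76, 658]);
translate([177, 1032, 0]) cube([76, 76, 658]);
translate([1599, 1032, 0]) cube([76, 76, 658]);


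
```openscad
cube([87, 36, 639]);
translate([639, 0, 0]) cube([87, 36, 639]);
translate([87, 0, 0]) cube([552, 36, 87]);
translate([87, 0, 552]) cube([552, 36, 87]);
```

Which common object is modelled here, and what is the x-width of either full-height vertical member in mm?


A picture frame. The border width is 87 mm.

Four thin pieces enclosing a rectangular opening — a picture frame. The two full-height stiles are 639 mm tall; the top rail sits at z = 552 and is 87 mm tall, so the border above the opening is 639 − 552 = 87 mm, matching the stile x-width.


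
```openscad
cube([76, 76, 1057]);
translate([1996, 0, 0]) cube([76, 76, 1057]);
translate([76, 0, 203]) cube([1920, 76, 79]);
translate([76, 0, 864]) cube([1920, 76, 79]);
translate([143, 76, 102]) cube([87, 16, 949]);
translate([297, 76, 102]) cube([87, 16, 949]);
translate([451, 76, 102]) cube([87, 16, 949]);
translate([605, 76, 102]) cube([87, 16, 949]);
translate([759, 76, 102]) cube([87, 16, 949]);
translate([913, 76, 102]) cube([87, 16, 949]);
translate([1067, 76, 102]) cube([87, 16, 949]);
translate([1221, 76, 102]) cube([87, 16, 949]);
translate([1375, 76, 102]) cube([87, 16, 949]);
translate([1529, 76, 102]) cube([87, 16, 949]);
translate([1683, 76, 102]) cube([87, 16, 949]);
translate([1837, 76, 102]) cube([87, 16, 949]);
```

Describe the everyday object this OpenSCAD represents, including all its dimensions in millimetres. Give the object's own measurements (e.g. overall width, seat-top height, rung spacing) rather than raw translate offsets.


A fence section. Two 76×76 mm posts, 1057 mm tall, stand on the floor with a clear span of 1920 mm between their inner faces. Two horizontal rails of 76×79 mm section span the gap between the posts with their undersides at z = 203 mm and z = 864 mm, flush with the posts' −y face. 12 pickets, each 87 mm wide, 16 mm thick and 949 mm tall, are fixed to the +y face of the rails with their bottoms at z = 102 mm, spaced across the span with a 67 mm gap after the −x post and between neighbouring pickets, with 72 mm left before the +x post.


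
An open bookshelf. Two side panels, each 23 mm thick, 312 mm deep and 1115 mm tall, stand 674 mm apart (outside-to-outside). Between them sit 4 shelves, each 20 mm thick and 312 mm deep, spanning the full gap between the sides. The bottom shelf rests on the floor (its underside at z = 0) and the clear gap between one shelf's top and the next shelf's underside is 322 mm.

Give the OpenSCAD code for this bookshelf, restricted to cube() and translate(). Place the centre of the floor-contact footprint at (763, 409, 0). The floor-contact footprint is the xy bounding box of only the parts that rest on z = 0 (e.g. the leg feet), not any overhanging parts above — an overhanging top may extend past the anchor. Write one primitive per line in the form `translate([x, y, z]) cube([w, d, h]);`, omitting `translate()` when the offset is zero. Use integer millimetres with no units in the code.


translate([426, 253, 0]) cube([23, 312, 1115]);
translate([1077, 253, 0]) cube([23, 312, 1115]);
translate([449, 253, 0]) cube([628, 312, 20]);
translate([449, 253, 342]) cube([628, 312, 20]);
translate([449, 253, 684]) cube([628, 312, 20]);
translate([449, 253, 1026]) cube([628, 312, 20]);


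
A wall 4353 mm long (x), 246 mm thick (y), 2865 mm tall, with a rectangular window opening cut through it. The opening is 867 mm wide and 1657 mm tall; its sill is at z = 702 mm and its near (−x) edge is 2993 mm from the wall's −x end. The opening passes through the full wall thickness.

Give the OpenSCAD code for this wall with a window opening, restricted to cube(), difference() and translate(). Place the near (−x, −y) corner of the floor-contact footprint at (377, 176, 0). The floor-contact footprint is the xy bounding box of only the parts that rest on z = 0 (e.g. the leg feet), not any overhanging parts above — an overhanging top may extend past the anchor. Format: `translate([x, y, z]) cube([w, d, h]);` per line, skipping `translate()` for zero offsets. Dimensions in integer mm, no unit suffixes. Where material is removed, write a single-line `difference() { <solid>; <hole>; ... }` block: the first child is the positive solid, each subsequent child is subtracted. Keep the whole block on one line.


difference() { translate([377, 176, 0]) cube([4353, 246, 2865]); translate([3370, 176, 702]) cube([867, 246, 1657]); }
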